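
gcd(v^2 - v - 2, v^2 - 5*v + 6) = v - 2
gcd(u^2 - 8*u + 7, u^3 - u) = u - 1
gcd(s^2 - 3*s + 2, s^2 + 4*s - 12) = s - 2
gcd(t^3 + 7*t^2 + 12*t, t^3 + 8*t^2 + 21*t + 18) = t + 3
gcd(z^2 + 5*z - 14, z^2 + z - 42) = z + 7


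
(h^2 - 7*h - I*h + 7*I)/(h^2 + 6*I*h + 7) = (h - 7)/(h + 7*I)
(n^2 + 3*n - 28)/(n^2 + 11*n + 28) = (n - 4)/(n + 4)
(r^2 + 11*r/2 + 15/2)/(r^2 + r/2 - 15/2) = (2*r + 5)/(2*r - 5)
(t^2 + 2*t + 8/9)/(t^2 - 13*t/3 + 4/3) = (9*t^2 + 18*t + 8)/(3*(3*t^2 - 13*t + 4))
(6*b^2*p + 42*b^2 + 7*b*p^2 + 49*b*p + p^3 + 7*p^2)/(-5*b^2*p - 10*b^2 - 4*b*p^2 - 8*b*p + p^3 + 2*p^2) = (6*b*p + 42*b + p^2 + 7*p)/(-5*b*p - 10*b + p^2 + 2*p)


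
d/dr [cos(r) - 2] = -sin(r)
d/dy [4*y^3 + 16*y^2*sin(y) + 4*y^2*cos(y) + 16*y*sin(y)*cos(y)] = -4*y^2*sin(y) + 16*y^2*cos(y) + 12*y^2 + 32*y*sin(y) + 8*y*cos(y) + 16*y*cos(2*y) + 8*sin(2*y)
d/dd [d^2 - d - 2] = 2*d - 1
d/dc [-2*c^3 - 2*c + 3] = -6*c^2 - 2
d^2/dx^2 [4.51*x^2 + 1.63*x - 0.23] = 9.02000000000000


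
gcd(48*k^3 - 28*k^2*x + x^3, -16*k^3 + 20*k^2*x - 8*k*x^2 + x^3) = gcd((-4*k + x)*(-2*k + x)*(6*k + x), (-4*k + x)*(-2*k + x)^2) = 8*k^2 - 6*k*x + x^2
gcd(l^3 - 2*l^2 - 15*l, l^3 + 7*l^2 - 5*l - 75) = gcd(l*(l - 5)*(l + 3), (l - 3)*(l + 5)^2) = 1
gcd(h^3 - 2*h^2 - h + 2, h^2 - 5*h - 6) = h + 1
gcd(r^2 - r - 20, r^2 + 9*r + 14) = 1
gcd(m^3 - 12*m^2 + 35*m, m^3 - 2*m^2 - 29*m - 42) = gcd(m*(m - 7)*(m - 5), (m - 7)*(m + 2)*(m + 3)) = m - 7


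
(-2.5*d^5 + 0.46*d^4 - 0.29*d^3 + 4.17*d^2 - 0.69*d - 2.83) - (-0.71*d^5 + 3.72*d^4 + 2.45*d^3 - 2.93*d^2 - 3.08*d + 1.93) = -1.79*d^5 - 3.26*d^4 - 2.74*d^3 + 7.1*d^2 + 2.39*d - 4.76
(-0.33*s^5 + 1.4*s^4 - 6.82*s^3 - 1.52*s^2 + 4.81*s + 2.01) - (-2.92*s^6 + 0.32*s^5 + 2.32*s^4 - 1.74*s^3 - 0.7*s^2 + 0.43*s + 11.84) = 2.92*s^6 - 0.65*s^5 - 0.92*s^4 - 5.08*s^3 - 0.82*s^2 + 4.38*s - 9.83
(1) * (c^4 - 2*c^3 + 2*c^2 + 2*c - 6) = c^4 - 2*c^3 + 2*c^2 + 2*c - 6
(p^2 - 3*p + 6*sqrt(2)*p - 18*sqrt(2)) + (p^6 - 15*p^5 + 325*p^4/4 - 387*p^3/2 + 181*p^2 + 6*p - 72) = p^6 - 15*p^5 + 325*p^4/4 - 387*p^3/2 + 182*p^2 + 3*p + 6*sqrt(2)*p - 72 - 18*sqrt(2)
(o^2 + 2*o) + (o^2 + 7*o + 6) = 2*o^2 + 9*o + 6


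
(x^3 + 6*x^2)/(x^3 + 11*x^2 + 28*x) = x*(x + 6)/(x^2 + 11*x + 28)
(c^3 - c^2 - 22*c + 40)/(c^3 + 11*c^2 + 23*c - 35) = (c^2 - 6*c + 8)/(c^2 + 6*c - 7)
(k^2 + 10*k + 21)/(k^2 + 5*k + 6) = (k + 7)/(k + 2)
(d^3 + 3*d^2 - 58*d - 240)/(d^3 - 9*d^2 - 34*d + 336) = (d + 5)/(d - 7)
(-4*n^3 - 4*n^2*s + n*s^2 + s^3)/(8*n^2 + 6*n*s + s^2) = (-2*n^2 - n*s + s^2)/(4*n + s)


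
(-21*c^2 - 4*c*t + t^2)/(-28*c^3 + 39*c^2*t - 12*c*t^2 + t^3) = (3*c + t)/(4*c^2 - 5*c*t + t^2)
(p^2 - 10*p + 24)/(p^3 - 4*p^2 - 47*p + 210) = (p - 4)/(p^2 + 2*p - 35)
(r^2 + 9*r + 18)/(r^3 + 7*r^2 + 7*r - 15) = (r + 6)/(r^2 + 4*r - 5)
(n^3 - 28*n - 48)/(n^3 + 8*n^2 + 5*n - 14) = (n^2 - 2*n - 24)/(n^2 + 6*n - 7)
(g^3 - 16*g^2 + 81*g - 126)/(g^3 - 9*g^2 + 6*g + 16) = (g^3 - 16*g^2 + 81*g - 126)/(g^3 - 9*g^2 + 6*g + 16)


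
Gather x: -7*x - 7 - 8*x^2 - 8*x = -8*x^2 - 15*x - 7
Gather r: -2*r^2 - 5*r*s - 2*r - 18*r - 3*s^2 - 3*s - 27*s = -2*r^2 + r*(-5*s - 20) - 3*s^2 - 30*s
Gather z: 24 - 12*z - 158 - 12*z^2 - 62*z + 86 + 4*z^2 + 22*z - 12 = -8*z^2 - 52*z - 60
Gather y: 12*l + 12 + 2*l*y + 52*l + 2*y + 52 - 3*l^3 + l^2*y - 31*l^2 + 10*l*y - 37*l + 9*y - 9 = -3*l^3 - 31*l^2 + 27*l + y*(l^2 + 12*l + 11) + 55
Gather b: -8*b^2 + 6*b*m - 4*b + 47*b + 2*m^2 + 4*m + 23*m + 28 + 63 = -8*b^2 + b*(6*m + 43) + 2*m^2 + 27*m + 91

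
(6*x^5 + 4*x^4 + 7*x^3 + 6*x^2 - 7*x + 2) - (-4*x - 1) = 6*x^5 + 4*x^4 + 7*x^3 + 6*x^2 - 3*x + 3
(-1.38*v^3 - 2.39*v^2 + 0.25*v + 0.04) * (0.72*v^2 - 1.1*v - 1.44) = -0.9936*v^5 - 0.2028*v^4 + 4.7962*v^3 + 3.1954*v^2 - 0.404*v - 0.0576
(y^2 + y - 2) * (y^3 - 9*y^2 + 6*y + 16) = y^5 - 8*y^4 - 5*y^3 + 40*y^2 + 4*y - 32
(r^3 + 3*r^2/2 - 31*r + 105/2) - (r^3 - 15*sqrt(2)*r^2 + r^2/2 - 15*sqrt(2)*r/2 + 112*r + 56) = r^2 + 15*sqrt(2)*r^2 - 143*r + 15*sqrt(2)*r/2 - 7/2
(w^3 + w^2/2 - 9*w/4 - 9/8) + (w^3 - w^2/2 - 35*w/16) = 2*w^3 - 71*w/16 - 9/8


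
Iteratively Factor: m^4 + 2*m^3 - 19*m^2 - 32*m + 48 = (m + 3)*(m^3 - m^2 - 16*m + 16) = (m - 4)*(m + 3)*(m^2 + 3*m - 4) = (m - 4)*(m + 3)*(m + 4)*(m - 1)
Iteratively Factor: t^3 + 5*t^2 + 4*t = (t)*(t^2 + 5*t + 4) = t*(t + 4)*(t + 1)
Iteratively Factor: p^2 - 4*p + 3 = (p - 3)*(p - 1)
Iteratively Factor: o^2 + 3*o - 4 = (o + 4)*(o - 1)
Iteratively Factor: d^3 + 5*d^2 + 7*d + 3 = (d + 3)*(d^2 + 2*d + 1) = (d + 1)*(d + 3)*(d + 1)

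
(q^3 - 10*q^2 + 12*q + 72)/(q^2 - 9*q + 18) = (q^2 - 4*q - 12)/(q - 3)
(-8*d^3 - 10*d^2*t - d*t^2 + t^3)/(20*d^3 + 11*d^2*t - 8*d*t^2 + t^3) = (2*d + t)/(-5*d + t)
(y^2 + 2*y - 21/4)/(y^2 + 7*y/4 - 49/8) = 2*(2*y - 3)/(4*y - 7)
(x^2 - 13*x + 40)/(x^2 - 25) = (x - 8)/(x + 5)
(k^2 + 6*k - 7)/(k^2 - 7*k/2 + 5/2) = 2*(k + 7)/(2*k - 5)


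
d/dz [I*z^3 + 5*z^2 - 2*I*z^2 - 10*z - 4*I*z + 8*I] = 3*I*z^2 + z*(10 - 4*I) - 10 - 4*I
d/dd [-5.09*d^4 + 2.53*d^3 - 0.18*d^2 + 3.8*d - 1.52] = -20.36*d^3 + 7.59*d^2 - 0.36*d + 3.8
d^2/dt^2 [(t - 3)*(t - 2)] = 2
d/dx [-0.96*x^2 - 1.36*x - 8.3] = -1.92*x - 1.36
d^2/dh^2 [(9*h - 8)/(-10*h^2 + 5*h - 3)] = 10*(-5*(4*h - 1)^2*(9*h - 8) + (54*h - 25)*(10*h^2 - 5*h + 3))/(10*h^2 - 5*h + 3)^3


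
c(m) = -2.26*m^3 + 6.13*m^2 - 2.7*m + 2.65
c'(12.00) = -831.90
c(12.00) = -3052.31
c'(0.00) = -2.70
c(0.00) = 2.65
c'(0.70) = 2.56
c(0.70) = 2.99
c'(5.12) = -117.66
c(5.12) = -153.81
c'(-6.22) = -341.26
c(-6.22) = 800.45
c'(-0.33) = -7.48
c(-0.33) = 4.29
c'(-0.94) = -20.22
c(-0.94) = 12.48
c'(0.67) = 2.47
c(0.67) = 2.91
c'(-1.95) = -52.39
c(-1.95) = 47.98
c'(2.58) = -16.20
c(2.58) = -2.32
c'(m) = -6.78*m^2 + 12.26*m - 2.7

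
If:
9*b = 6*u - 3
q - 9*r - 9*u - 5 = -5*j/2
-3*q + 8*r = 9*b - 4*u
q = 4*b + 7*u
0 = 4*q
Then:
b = -7/29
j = 737/580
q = 0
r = -79/232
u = 4/29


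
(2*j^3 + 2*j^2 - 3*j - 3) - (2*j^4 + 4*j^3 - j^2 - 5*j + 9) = -2*j^4 - 2*j^3 + 3*j^2 + 2*j - 12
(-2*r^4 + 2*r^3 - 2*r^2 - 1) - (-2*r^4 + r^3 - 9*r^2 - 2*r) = r^3 + 7*r^2 + 2*r - 1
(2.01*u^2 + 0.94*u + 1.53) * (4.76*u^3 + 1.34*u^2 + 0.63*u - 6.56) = 9.5676*u^5 + 7.1678*u^4 + 9.8087*u^3 - 10.5432*u^2 - 5.2025*u - 10.0368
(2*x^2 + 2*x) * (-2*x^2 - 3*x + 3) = -4*x^4 - 10*x^3 + 6*x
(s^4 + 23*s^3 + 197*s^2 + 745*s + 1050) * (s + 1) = s^5 + 24*s^4 + 220*s^3 + 942*s^2 + 1795*s + 1050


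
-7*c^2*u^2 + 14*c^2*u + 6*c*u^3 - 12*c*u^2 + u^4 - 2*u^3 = u*(-c + u)*(7*c + u)*(u - 2)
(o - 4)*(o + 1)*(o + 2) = o^3 - o^2 - 10*o - 8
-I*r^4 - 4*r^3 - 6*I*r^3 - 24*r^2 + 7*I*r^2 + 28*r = r*(r + 7)*(r - 4*I)*(-I*r + I)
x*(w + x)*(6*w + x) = 6*w^2*x + 7*w*x^2 + x^3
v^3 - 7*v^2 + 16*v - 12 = (v - 3)*(v - 2)^2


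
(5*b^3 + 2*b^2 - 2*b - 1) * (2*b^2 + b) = 10*b^5 + 9*b^4 - 2*b^3 - 4*b^2 - b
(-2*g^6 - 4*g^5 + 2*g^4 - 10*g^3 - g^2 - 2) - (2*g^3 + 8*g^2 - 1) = -2*g^6 - 4*g^5 + 2*g^4 - 12*g^3 - 9*g^2 - 1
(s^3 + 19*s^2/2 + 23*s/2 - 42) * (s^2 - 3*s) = s^5 + 13*s^4/2 - 17*s^3 - 153*s^2/2 + 126*s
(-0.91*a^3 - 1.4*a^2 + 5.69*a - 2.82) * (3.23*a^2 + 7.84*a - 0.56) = -2.9393*a^5 - 11.6564*a^4 + 7.9123*a^3 + 36.285*a^2 - 25.2952*a + 1.5792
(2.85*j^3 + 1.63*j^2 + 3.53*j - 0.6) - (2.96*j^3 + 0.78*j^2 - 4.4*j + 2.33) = -0.11*j^3 + 0.85*j^2 + 7.93*j - 2.93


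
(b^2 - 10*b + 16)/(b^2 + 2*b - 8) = (b - 8)/(b + 4)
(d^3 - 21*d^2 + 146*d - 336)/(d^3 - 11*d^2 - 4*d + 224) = (d - 6)/(d + 4)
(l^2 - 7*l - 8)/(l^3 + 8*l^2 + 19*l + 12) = (l - 8)/(l^2 + 7*l + 12)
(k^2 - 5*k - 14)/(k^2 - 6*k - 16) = (k - 7)/(k - 8)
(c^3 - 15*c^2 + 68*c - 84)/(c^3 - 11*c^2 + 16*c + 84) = (c - 2)/(c + 2)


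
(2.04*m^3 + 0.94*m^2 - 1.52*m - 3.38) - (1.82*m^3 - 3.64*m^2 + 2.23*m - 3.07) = 0.22*m^3 + 4.58*m^2 - 3.75*m - 0.31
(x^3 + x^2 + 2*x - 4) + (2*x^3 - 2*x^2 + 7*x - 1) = 3*x^3 - x^2 + 9*x - 5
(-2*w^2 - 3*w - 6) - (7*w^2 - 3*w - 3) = -9*w^2 - 3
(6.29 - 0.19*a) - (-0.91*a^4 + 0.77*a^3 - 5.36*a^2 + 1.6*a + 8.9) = 0.91*a^4 - 0.77*a^3 + 5.36*a^2 - 1.79*a - 2.61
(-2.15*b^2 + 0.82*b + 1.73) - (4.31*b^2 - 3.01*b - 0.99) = -6.46*b^2 + 3.83*b + 2.72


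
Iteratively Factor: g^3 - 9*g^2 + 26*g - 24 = (g - 4)*(g^2 - 5*g + 6) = (g - 4)*(g - 2)*(g - 3)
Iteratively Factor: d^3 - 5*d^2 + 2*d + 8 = (d - 4)*(d^2 - d - 2) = (d - 4)*(d - 2)*(d + 1)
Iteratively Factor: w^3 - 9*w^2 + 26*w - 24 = (w - 3)*(w^2 - 6*w + 8) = (w - 4)*(w - 3)*(w - 2)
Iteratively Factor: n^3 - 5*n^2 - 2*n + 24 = (n + 2)*(n^2 - 7*n + 12) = (n - 3)*(n + 2)*(n - 4)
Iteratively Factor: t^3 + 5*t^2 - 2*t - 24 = (t + 3)*(t^2 + 2*t - 8) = (t + 3)*(t + 4)*(t - 2)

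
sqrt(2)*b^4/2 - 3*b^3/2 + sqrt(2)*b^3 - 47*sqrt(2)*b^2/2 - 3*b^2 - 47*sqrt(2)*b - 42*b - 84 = (b + 2)*(b - 6*sqrt(2))*(b + 7*sqrt(2)/2)*(sqrt(2)*b/2 + 1)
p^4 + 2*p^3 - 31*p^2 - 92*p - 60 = (p - 6)*(p + 1)*(p + 2)*(p + 5)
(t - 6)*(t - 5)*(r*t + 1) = r*t^3 - 11*r*t^2 + 30*r*t + t^2 - 11*t + 30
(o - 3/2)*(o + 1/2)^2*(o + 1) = o^4 + o^3/2 - 7*o^2/4 - 13*o/8 - 3/8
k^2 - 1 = (k - 1)*(k + 1)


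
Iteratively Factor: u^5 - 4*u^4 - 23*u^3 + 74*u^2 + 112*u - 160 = (u - 4)*(u^4 - 23*u^2 - 18*u + 40) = (u - 4)*(u - 1)*(u^3 + u^2 - 22*u - 40) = (u - 4)*(u - 1)*(u + 4)*(u^2 - 3*u - 10) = (u - 4)*(u - 1)*(u + 2)*(u + 4)*(u - 5)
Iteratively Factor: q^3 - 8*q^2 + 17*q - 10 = (q - 5)*(q^2 - 3*q + 2) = (q - 5)*(q - 2)*(q - 1)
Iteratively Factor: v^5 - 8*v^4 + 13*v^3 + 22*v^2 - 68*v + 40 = (v - 1)*(v^4 - 7*v^3 + 6*v^2 + 28*v - 40) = (v - 1)*(v + 2)*(v^3 - 9*v^2 + 24*v - 20) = (v - 2)*(v - 1)*(v + 2)*(v^2 - 7*v + 10) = (v - 2)^2*(v - 1)*(v + 2)*(v - 5)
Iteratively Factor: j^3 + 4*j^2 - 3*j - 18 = (j - 2)*(j^2 + 6*j + 9) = (j - 2)*(j + 3)*(j + 3)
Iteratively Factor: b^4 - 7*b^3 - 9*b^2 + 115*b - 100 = (b - 1)*(b^3 - 6*b^2 - 15*b + 100) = (b - 5)*(b - 1)*(b^2 - b - 20) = (b - 5)*(b - 1)*(b + 4)*(b - 5)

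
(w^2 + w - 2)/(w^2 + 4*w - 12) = (w^2 + w - 2)/(w^2 + 4*w - 12)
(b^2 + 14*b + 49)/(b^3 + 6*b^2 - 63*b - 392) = 1/(b - 8)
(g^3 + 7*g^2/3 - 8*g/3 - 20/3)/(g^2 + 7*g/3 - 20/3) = (g^2 + 4*g + 4)/(g + 4)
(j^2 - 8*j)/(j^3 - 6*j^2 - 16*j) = 1/(j + 2)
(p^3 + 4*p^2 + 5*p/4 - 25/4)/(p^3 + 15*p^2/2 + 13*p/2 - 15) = (p + 5/2)/(p + 6)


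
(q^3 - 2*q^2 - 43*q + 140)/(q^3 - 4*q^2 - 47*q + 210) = (q - 4)/(q - 6)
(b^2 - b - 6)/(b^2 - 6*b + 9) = (b + 2)/(b - 3)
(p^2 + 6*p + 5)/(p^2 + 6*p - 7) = (p^2 + 6*p + 5)/(p^2 + 6*p - 7)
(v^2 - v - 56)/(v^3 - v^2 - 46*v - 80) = (v + 7)/(v^2 + 7*v + 10)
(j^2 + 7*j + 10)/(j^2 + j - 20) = (j + 2)/(j - 4)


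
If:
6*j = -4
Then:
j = -2/3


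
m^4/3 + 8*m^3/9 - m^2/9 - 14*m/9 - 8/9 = (m/3 + 1/3)*(m - 4/3)*(m + 1)*(m + 2)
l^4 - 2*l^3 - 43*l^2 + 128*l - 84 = (l - 6)*(l - 2)*(l - 1)*(l + 7)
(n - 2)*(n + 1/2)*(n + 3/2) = n^3 - 13*n/4 - 3/2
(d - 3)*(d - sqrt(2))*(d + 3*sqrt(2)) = d^3 - 3*d^2 + 2*sqrt(2)*d^2 - 6*sqrt(2)*d - 6*d + 18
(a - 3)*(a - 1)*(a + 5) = a^3 + a^2 - 17*a + 15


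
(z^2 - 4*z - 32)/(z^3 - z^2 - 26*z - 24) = (z - 8)/(z^2 - 5*z - 6)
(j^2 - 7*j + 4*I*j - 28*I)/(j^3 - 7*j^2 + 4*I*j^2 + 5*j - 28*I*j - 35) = (j + 4*I)/(j^2 + 4*I*j + 5)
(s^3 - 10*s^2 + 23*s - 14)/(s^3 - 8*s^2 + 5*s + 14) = (s - 1)/(s + 1)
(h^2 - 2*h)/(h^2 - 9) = h*(h - 2)/(h^2 - 9)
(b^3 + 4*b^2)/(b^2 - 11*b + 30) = b^2*(b + 4)/(b^2 - 11*b + 30)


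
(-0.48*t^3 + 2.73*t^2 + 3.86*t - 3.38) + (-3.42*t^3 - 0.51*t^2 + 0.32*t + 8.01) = -3.9*t^3 + 2.22*t^2 + 4.18*t + 4.63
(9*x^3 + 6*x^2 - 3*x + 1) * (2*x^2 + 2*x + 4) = 18*x^5 + 30*x^4 + 42*x^3 + 20*x^2 - 10*x + 4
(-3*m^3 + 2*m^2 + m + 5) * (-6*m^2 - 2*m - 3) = 18*m^5 - 6*m^4 - m^3 - 38*m^2 - 13*m - 15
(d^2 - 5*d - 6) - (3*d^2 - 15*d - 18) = -2*d^2 + 10*d + 12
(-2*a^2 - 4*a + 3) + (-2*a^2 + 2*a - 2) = -4*a^2 - 2*a + 1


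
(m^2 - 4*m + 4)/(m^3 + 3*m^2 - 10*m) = (m - 2)/(m*(m + 5))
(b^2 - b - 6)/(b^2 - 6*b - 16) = (b - 3)/(b - 8)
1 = 1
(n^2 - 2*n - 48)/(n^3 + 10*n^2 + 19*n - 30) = (n - 8)/(n^2 + 4*n - 5)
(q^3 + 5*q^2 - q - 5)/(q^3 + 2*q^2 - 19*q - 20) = (q - 1)/(q - 4)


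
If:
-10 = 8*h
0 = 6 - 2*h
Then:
No Solution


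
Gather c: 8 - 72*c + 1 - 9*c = 9 - 81*c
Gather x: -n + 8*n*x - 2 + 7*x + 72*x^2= -n + 72*x^2 + x*(8*n + 7) - 2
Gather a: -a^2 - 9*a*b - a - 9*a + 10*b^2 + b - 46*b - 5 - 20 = -a^2 + a*(-9*b - 10) + 10*b^2 - 45*b - 25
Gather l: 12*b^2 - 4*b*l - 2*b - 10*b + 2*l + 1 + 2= 12*b^2 - 12*b + l*(2 - 4*b) + 3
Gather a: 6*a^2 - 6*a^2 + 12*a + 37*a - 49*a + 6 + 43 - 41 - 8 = 0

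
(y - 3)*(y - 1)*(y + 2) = y^3 - 2*y^2 - 5*y + 6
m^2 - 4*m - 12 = (m - 6)*(m + 2)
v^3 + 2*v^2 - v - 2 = (v - 1)*(v + 1)*(v + 2)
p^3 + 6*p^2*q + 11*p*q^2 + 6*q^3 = (p + q)*(p + 2*q)*(p + 3*q)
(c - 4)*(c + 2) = c^2 - 2*c - 8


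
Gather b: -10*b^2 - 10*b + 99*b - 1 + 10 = -10*b^2 + 89*b + 9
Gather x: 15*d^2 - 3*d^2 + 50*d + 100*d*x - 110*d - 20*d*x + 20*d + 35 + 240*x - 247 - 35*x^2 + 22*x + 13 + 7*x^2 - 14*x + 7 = 12*d^2 - 40*d - 28*x^2 + x*(80*d + 248) - 192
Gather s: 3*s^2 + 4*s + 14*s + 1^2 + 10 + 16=3*s^2 + 18*s + 27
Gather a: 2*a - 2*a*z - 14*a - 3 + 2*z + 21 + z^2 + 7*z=a*(-2*z - 12) + z^2 + 9*z + 18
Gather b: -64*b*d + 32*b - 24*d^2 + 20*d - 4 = b*(32 - 64*d) - 24*d^2 + 20*d - 4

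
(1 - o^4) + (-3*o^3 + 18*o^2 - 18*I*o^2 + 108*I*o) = -o^4 - 3*o^3 + 18*o^2 - 18*I*o^2 + 108*I*o + 1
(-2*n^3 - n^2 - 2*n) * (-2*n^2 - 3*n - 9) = 4*n^5 + 8*n^4 + 25*n^3 + 15*n^2 + 18*n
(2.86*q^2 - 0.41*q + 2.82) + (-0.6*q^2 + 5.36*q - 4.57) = 2.26*q^2 + 4.95*q - 1.75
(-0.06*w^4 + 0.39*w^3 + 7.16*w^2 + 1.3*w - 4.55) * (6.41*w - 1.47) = -0.3846*w^5 + 2.5881*w^4 + 45.3223*w^3 - 2.1922*w^2 - 31.0765*w + 6.6885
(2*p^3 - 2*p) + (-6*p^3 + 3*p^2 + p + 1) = -4*p^3 + 3*p^2 - p + 1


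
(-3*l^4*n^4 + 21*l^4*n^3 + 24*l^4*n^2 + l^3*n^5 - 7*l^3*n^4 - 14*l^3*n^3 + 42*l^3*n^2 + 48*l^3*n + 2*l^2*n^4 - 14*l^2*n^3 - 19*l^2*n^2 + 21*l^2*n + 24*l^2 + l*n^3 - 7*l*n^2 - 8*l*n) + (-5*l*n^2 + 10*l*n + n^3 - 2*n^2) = -3*l^4*n^4 + 21*l^4*n^3 + 24*l^4*n^2 + l^3*n^5 - 7*l^3*n^4 - 14*l^3*n^3 + 42*l^3*n^2 + 48*l^3*n + 2*l^2*n^4 - 14*l^2*n^3 - 19*l^2*n^2 + 21*l^2*n + 24*l^2 + l*n^3 - 12*l*n^2 + 2*l*n + n^3 - 2*n^2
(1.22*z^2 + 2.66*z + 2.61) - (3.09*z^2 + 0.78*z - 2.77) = -1.87*z^2 + 1.88*z + 5.38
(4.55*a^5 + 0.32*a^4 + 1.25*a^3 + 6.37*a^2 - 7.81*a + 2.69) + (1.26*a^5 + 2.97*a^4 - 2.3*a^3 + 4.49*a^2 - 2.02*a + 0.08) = 5.81*a^5 + 3.29*a^4 - 1.05*a^3 + 10.86*a^2 - 9.83*a + 2.77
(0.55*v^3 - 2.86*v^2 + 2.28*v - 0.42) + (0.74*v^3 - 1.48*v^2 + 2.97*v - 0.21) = 1.29*v^3 - 4.34*v^2 + 5.25*v - 0.63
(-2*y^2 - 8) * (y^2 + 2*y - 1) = -2*y^4 - 4*y^3 - 6*y^2 - 16*y + 8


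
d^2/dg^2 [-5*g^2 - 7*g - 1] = -10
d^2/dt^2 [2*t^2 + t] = 4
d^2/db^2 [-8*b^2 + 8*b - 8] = -16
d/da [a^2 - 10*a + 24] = 2*a - 10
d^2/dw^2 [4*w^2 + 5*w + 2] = 8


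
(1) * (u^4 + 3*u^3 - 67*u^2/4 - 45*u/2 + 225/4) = u^4 + 3*u^3 - 67*u^2/4 - 45*u/2 + 225/4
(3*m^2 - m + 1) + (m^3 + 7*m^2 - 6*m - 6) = m^3 + 10*m^2 - 7*m - 5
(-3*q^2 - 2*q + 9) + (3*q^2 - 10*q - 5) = 4 - 12*q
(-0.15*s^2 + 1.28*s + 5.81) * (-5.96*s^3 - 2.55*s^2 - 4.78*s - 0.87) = 0.894*s^5 - 7.2463*s^4 - 37.1746*s^3 - 20.8034*s^2 - 28.8854*s - 5.0547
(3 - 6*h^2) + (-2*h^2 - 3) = -8*h^2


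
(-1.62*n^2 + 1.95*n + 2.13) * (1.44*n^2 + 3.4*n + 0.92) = -2.3328*n^4 - 2.7*n^3 + 8.2068*n^2 + 9.036*n + 1.9596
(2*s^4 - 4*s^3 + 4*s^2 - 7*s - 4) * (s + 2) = 2*s^5 - 4*s^3 + s^2 - 18*s - 8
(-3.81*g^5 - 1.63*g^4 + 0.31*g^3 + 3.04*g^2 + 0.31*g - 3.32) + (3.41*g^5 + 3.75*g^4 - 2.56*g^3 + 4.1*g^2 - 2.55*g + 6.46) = -0.4*g^5 + 2.12*g^4 - 2.25*g^3 + 7.14*g^2 - 2.24*g + 3.14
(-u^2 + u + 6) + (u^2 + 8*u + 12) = 9*u + 18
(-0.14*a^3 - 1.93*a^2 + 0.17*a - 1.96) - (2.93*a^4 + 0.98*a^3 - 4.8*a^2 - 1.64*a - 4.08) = -2.93*a^4 - 1.12*a^3 + 2.87*a^2 + 1.81*a + 2.12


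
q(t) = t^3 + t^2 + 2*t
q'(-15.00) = 647.00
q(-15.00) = -3180.00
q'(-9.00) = 227.00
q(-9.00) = -666.00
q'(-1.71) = 7.35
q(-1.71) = -5.50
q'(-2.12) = 11.24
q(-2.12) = -9.27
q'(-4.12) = 44.68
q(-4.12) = -61.20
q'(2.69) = 29.09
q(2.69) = 32.08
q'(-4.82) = 62.06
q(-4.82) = -98.39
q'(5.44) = 101.66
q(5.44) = 201.46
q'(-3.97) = 41.34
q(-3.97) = -54.75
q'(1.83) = 15.71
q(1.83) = 13.14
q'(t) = 3*t^2 + 2*t + 2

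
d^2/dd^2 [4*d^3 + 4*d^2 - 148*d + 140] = 24*d + 8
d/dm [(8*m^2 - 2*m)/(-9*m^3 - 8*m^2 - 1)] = 2*(m^2*(4*m - 1)*(27*m + 16) + (1 - 8*m)*(9*m^3 + 8*m^2 + 1))/(9*m^3 + 8*m^2 + 1)^2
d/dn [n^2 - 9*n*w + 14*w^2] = 2*n - 9*w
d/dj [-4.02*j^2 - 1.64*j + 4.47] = -8.04*j - 1.64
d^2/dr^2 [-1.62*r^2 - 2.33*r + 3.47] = -3.24000000000000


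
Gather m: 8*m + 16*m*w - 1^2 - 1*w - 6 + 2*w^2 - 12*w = m*(16*w + 8) + 2*w^2 - 13*w - 7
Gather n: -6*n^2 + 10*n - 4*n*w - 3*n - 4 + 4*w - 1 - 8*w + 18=-6*n^2 + n*(7 - 4*w) - 4*w + 13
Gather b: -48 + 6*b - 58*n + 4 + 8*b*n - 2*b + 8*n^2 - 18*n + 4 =b*(8*n + 4) + 8*n^2 - 76*n - 40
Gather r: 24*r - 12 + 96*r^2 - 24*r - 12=96*r^2 - 24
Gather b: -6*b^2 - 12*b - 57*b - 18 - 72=-6*b^2 - 69*b - 90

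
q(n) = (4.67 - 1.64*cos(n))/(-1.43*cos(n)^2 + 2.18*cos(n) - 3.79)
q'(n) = (4.67 - 1.64*cos(n))*(-2.86*sin(n)*cos(n) + 2.18*sin(n))/(-1.43*cos(n)^2 + 2.18*cos(n) - 3.79)^2 + 1.64*sin(n)/(-1.43*cos(n)^2 + 2.18*cos(n) - 3.79) = (2.3452*cos(n)^2 - 13.3562*cos(n) + 3.965)*sin(n)/(2.0449*cos(n)^4 - 6.2348*cos(n)^3 + 15.5918*cos(n)^2 - 16.5244*cos(n) + 14.3641)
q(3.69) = -0.91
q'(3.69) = -0.20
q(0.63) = -1.13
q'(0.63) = -0.36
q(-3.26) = -0.86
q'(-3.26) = 0.04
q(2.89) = -0.86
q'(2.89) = 0.09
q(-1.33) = -1.28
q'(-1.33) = -0.08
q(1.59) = -1.23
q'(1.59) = 0.29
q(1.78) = -1.16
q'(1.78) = 0.36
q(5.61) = -1.14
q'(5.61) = 0.36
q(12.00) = -1.11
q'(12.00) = 0.34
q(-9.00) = -0.89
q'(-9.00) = -0.15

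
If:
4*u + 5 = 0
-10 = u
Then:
No Solution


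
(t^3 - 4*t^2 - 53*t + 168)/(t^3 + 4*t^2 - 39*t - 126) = (t^2 - 11*t + 24)/(t^2 - 3*t - 18)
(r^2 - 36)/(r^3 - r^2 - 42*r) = (r - 6)/(r*(r - 7))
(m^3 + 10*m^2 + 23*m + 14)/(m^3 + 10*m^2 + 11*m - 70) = (m^2 + 3*m + 2)/(m^2 + 3*m - 10)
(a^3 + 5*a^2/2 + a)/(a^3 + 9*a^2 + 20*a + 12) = a*(2*a + 1)/(2*(a^2 + 7*a + 6))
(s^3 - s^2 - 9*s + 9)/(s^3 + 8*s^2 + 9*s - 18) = (s - 3)/(s + 6)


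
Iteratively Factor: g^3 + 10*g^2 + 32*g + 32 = (g + 4)*(g^2 + 6*g + 8) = (g + 2)*(g + 4)*(g + 4)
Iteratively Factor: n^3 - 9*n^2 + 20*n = (n - 5)*(n^2 - 4*n) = n*(n - 5)*(n - 4)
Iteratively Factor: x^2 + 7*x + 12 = (x + 4)*(x + 3)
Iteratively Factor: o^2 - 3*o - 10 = (o - 5)*(o + 2)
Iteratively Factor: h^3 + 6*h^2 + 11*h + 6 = (h + 2)*(h^2 + 4*h + 3) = (h + 1)*(h + 2)*(h + 3)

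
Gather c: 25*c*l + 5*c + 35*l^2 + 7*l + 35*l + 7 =c*(25*l + 5) + 35*l^2 + 42*l + 7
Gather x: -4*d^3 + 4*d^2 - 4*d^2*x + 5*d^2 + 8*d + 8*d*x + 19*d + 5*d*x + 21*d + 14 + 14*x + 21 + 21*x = -4*d^3 + 9*d^2 + 48*d + x*(-4*d^2 + 13*d + 35) + 35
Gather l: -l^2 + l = -l^2 + l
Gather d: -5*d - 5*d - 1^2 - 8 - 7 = -10*d - 16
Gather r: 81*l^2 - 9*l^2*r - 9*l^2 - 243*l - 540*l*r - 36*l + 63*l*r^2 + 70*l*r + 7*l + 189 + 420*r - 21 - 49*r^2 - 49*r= 72*l^2 - 272*l + r^2*(63*l - 49) + r*(-9*l^2 - 470*l + 371) + 168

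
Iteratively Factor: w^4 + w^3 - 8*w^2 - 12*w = (w)*(w^3 + w^2 - 8*w - 12) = w*(w + 2)*(w^2 - w - 6) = w*(w - 3)*(w + 2)*(w + 2)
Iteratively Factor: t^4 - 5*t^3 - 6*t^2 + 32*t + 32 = (t - 4)*(t^3 - t^2 - 10*t - 8) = (t - 4)^2*(t^2 + 3*t + 2) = (t - 4)^2*(t + 2)*(t + 1)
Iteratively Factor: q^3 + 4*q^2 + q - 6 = (q + 3)*(q^2 + q - 2) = (q - 1)*(q + 3)*(q + 2)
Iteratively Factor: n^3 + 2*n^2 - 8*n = (n - 2)*(n^2 + 4*n) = n*(n - 2)*(n + 4)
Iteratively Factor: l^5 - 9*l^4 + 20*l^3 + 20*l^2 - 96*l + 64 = (l - 4)*(l^4 - 5*l^3 + 20*l - 16) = (l - 4)*(l - 1)*(l^3 - 4*l^2 - 4*l + 16) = (l - 4)^2*(l - 1)*(l^2 - 4) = (l - 4)^2*(l - 1)*(l + 2)*(l - 2)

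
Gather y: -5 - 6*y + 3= -6*y - 2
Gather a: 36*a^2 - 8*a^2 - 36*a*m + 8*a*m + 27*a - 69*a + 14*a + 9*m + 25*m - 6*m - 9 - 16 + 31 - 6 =28*a^2 + a*(-28*m - 28) + 28*m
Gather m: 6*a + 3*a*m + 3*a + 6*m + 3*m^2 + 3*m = 9*a + 3*m^2 + m*(3*a + 9)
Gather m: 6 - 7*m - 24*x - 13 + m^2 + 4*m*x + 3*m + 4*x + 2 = m^2 + m*(4*x - 4) - 20*x - 5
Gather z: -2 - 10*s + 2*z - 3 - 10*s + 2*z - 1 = -20*s + 4*z - 6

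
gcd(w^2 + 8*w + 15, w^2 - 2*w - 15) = w + 3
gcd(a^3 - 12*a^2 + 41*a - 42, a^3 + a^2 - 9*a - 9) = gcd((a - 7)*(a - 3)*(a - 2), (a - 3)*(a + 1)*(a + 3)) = a - 3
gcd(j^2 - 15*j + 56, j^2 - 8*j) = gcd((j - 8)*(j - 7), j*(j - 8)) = j - 8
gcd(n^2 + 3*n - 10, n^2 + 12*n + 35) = n + 5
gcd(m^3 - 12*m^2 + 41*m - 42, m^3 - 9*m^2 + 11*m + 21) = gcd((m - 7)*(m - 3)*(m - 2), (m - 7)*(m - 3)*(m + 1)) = m^2 - 10*m + 21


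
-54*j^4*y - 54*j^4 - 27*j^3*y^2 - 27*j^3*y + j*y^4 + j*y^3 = (-6*j + y)*(3*j + y)^2*(j*y + j)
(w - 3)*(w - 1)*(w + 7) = w^3 + 3*w^2 - 25*w + 21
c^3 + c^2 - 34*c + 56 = (c - 4)*(c - 2)*(c + 7)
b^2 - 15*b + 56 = (b - 8)*(b - 7)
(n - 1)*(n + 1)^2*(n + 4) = n^4 + 5*n^3 + 3*n^2 - 5*n - 4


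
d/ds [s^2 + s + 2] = 2*s + 1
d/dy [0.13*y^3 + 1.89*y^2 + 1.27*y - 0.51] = 0.39*y^2 + 3.78*y + 1.27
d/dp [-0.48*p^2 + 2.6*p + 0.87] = 2.6 - 0.96*p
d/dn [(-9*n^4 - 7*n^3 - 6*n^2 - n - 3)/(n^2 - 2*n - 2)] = (-18*n^5 + 47*n^4 + 100*n^3 + 55*n^2 + 30*n - 4)/(n^4 - 4*n^3 + 8*n + 4)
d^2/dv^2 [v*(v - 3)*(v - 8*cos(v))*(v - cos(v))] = 9*v^3*cos(v) + 54*v^2*sin(v) - 27*v^2*cos(v) - 16*v^2*cos(2*v) + 12*v^2 - 108*v*sin(v) - 32*v*sin(2*v) - 54*v*cos(v) + 48*v*cos(2*v) - 18*v + 48*sin(2*v) + 54*cos(v) + 8*cos(2*v) + 8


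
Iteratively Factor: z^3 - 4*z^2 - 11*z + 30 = (z + 3)*(z^2 - 7*z + 10) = (z - 5)*(z + 3)*(z - 2)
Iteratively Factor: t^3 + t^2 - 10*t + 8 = (t + 4)*(t^2 - 3*t + 2) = (t - 1)*(t + 4)*(t - 2)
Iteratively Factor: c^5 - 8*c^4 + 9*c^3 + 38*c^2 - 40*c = (c + 2)*(c^4 - 10*c^3 + 29*c^2 - 20*c) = c*(c + 2)*(c^3 - 10*c^2 + 29*c - 20) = c*(c - 1)*(c + 2)*(c^2 - 9*c + 20) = c*(c - 5)*(c - 1)*(c + 2)*(c - 4)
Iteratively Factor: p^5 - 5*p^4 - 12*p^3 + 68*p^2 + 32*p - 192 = (p - 2)*(p^4 - 3*p^3 - 18*p^2 + 32*p + 96) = (p - 4)*(p - 2)*(p^3 + p^2 - 14*p - 24) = (p - 4)*(p - 2)*(p + 2)*(p^2 - p - 12) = (p - 4)^2*(p - 2)*(p + 2)*(p + 3)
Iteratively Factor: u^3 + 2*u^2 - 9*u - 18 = (u + 2)*(u^2 - 9) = (u + 2)*(u + 3)*(u - 3)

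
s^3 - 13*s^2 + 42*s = s*(s - 7)*(s - 6)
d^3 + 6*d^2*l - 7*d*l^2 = d*(d - l)*(d + 7*l)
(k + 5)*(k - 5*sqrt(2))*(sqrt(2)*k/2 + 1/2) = sqrt(2)*k^3/2 - 9*k^2/2 + 5*sqrt(2)*k^2/2 - 45*k/2 - 5*sqrt(2)*k/2 - 25*sqrt(2)/2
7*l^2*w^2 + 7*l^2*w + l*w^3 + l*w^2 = w*(7*l + w)*(l*w + l)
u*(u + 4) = u^2 + 4*u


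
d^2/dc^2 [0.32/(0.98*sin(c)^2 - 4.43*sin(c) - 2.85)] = (1.229312*sin(c)^4 - 4.167744*sin(c)^3 + 8.01104*sin(c)^2 + 4.295328*sin(c) - 14.347456)/(-0.98*sin(c)^2 + 4.43*sin(c) + 2.85)^3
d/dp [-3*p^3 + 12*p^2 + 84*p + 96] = -9*p^2 + 24*p + 84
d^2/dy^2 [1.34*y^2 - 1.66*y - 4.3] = 2.68000000000000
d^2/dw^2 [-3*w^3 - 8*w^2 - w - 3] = -18*w - 16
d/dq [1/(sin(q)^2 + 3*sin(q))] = -(2*sin(q) + 3)*cos(q)/((sin(q) + 3)^2*sin(q)^2)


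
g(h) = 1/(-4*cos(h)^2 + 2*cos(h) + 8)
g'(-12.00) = -0.05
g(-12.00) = 0.15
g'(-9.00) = -0.47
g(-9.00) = 0.35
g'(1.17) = -0.02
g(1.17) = 0.12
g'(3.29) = -0.33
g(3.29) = 0.47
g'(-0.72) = 0.05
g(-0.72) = 0.14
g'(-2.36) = -0.26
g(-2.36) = 0.22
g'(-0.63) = 0.05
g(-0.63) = 0.14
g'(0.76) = -0.05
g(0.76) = 0.14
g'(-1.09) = 0.02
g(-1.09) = 0.12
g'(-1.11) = 0.02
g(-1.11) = 0.12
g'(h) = (-8*sin(h)*cos(h) + 2*sin(h))/(-4*cos(h)^2 + 2*cos(h) + 8)^2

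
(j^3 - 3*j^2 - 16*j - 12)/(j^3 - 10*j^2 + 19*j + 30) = (j + 2)/(j - 5)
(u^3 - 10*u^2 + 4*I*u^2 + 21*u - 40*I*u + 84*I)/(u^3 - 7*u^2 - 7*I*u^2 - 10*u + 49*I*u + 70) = (u^2 + u*(-3 + 4*I) - 12*I)/(u^2 - 7*I*u - 10)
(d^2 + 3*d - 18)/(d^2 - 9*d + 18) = (d + 6)/(d - 6)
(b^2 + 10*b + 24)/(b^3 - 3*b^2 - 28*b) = (b + 6)/(b*(b - 7))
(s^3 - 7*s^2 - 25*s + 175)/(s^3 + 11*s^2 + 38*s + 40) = (s^2 - 12*s + 35)/(s^2 + 6*s + 8)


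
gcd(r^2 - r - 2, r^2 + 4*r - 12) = r - 2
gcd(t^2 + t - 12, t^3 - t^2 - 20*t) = t + 4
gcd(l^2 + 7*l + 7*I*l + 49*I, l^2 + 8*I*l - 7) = l + 7*I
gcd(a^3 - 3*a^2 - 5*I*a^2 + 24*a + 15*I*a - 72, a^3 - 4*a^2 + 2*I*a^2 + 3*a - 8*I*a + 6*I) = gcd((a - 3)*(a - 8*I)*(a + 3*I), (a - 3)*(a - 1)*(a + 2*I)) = a - 3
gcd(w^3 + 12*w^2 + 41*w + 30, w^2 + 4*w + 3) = w + 1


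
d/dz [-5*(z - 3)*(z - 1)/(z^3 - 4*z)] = 5*(z^4 - 8*z^3 + 13*z^2 - 12)/(z^2*(z^4 - 8*z^2 + 16))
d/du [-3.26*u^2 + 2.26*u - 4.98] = 2.26 - 6.52*u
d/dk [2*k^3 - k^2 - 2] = 2*k*(3*k - 1)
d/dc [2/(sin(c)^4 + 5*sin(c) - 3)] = -2*(4*sin(c)^3 + 5)*cos(c)/(sin(c)^4 + 5*sin(c) - 3)^2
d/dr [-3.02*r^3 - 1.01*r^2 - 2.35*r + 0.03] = -9.06*r^2 - 2.02*r - 2.35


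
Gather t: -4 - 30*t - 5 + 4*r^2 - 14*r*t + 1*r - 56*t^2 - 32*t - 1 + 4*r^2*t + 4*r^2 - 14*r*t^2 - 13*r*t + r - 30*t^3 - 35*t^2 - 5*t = 8*r^2 + 2*r - 30*t^3 + t^2*(-14*r - 91) + t*(4*r^2 - 27*r - 67) - 10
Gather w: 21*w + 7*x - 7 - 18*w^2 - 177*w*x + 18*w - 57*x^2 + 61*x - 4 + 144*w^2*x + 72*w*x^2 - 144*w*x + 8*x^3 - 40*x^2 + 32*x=w^2*(144*x - 18) + w*(72*x^2 - 321*x + 39) + 8*x^3 - 97*x^2 + 100*x - 11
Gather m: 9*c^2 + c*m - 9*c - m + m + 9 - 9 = 9*c^2 + c*m - 9*c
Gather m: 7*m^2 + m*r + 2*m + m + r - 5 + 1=7*m^2 + m*(r + 3) + r - 4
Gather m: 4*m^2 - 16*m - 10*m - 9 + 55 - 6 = 4*m^2 - 26*m + 40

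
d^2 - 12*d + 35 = (d - 7)*(d - 5)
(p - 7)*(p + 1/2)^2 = p^3 - 6*p^2 - 27*p/4 - 7/4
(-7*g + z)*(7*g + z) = -49*g^2 + z^2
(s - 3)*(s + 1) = s^2 - 2*s - 3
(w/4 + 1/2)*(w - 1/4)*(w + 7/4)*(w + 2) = w^4/4 + 11*w^3/8 + 153*w^2/64 + 17*w/16 - 7/16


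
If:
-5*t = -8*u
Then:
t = 8*u/5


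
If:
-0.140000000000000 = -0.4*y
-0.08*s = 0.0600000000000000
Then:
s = -0.75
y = 0.35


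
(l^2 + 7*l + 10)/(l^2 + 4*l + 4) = (l + 5)/(l + 2)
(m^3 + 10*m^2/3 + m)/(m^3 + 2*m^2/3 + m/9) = 3*(m + 3)/(3*m + 1)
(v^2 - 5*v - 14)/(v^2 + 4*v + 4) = (v - 7)/(v + 2)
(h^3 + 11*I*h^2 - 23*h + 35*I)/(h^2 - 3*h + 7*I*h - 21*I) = (h^2 + 4*I*h + 5)/(h - 3)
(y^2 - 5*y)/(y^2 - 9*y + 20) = y/(y - 4)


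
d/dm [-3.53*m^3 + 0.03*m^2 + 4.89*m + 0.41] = -10.59*m^2 + 0.06*m + 4.89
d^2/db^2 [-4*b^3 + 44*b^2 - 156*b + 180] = 88 - 24*b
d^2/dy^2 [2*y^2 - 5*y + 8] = 4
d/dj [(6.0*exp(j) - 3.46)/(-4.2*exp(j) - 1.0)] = -20.532*exp(j)/(4.2*exp(j) + 1.0)^2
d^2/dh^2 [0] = 0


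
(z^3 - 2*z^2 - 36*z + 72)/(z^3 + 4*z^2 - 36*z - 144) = (z - 2)/(z + 4)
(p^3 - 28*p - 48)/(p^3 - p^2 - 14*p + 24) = (p^2 - 4*p - 12)/(p^2 - 5*p + 6)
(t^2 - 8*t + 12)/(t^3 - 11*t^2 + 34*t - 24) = (t - 2)/(t^2 - 5*t + 4)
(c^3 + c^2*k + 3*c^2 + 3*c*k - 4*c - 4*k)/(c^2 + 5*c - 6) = (c^2 + c*k + 4*c + 4*k)/(c + 6)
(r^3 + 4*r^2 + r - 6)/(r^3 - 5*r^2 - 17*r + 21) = (r + 2)/(r - 7)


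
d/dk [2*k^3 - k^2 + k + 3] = 6*k^2 - 2*k + 1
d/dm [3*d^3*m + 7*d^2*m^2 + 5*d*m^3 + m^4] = 3*d^3 + 14*d^2*m + 15*d*m^2 + 4*m^3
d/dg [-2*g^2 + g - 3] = 1 - 4*g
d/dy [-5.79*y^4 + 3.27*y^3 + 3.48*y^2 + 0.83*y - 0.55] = -23.16*y^3 + 9.81*y^2 + 6.96*y + 0.83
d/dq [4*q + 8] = 4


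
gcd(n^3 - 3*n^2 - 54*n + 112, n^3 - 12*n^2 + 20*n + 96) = n - 8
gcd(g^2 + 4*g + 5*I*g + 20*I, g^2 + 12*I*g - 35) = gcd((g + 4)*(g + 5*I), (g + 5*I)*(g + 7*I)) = g + 5*I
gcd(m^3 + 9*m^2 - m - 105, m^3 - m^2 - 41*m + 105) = m^2 + 4*m - 21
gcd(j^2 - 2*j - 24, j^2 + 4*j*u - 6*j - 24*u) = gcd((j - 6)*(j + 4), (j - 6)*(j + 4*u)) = j - 6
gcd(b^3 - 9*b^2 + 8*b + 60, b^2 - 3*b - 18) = b - 6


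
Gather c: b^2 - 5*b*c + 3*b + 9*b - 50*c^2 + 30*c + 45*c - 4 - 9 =b^2 + 12*b - 50*c^2 + c*(75 - 5*b) - 13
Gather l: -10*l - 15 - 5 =-10*l - 20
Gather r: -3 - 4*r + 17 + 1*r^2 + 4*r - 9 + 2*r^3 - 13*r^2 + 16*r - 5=2*r^3 - 12*r^2 + 16*r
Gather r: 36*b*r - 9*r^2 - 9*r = -9*r^2 + r*(36*b - 9)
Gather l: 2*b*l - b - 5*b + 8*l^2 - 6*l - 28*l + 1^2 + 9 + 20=-6*b + 8*l^2 + l*(2*b - 34) + 30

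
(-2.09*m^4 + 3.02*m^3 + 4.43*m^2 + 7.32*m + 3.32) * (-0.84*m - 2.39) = 1.7556*m^5 + 2.4583*m^4 - 10.939*m^3 - 16.7365*m^2 - 20.2836*m - 7.9348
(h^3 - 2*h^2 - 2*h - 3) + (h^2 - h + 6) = h^3 - h^2 - 3*h + 3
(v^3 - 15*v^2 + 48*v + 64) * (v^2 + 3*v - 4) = v^5 - 12*v^4 - v^3 + 268*v^2 - 256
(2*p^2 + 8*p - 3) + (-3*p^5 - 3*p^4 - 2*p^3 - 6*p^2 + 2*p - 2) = -3*p^5 - 3*p^4 - 2*p^3 - 4*p^2 + 10*p - 5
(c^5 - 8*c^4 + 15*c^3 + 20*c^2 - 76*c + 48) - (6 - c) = c^5 - 8*c^4 + 15*c^3 + 20*c^2 - 75*c + 42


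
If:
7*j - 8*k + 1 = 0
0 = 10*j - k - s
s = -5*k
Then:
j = -1/27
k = 5/54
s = -25/54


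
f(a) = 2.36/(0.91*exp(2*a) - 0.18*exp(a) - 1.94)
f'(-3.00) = 0.00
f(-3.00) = -1.21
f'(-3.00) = 0.00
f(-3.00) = -1.21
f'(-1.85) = -0.01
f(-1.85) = -1.21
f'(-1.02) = -0.11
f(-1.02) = -1.25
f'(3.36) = -0.01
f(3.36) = 0.00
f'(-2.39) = 0.00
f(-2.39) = -1.21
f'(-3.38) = 0.00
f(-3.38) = -1.21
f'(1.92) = -0.13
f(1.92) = 0.06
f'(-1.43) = -0.04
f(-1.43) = -1.22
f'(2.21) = -0.07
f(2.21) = 0.03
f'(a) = 2.36*(-1.82*exp(2*a) + 0.18*exp(a))/(0.91*exp(2*a) - 0.18*exp(a) - 1.94)^2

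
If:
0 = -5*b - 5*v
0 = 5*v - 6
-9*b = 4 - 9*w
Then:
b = -6/5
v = 6/5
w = -34/45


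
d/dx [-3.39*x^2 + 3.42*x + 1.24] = 3.42 - 6.78*x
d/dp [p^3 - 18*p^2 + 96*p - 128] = 3*p^2 - 36*p + 96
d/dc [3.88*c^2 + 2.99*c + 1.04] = 7.76*c + 2.99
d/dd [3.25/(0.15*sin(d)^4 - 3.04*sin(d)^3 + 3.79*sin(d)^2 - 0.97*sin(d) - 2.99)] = (-1.95*sin(d)^3 + 29.64*sin(d)^2 - 24.635*sin(d) + 3.1525)*cos(d)/(-0.15*sin(d)^4 + 3.04*sin(d)^3 - 3.79*sin(d)^2 + 0.97*sin(d) + 2.99)^2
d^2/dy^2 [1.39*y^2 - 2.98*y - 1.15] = 2.78000000000000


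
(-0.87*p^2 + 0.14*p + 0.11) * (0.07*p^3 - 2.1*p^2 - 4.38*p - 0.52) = -0.0609*p^5 + 1.8368*p^4 + 3.5243*p^3 - 0.3918*p^2 - 0.5546*p - 0.0572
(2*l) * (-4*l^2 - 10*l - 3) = -8*l^3 - 20*l^2 - 6*l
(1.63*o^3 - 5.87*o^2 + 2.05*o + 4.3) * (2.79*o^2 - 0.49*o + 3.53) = 4.5477*o^5 - 17.176*o^4 + 14.3497*o^3 - 9.7286*o^2 + 5.1295*o + 15.179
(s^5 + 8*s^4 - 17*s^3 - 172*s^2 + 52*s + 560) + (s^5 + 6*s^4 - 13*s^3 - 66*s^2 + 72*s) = 2*s^5 + 14*s^4 - 30*s^3 - 238*s^2 + 124*s + 560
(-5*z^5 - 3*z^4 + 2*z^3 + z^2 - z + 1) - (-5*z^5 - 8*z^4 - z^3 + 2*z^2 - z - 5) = 5*z^4 + 3*z^3 - z^2 + 6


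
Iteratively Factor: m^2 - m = (m)*(m - 1)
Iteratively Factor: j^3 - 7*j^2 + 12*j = (j - 3)*(j^2 - 4*j) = (j - 4)*(j - 3)*(j)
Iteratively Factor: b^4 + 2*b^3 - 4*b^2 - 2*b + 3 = (b + 1)*(b^3 + b^2 - 5*b + 3) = (b - 1)*(b + 1)*(b^2 + 2*b - 3) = (b - 1)^2*(b + 1)*(b + 3)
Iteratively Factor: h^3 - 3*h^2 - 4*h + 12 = (h - 3)*(h^2 - 4) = (h - 3)*(h + 2)*(h - 2)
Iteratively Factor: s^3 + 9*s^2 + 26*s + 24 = (s + 4)*(s^2 + 5*s + 6) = (s + 3)*(s + 4)*(s + 2)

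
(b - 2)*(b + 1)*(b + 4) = b^3 + 3*b^2 - 6*b - 8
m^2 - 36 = (m - 6)*(m + 6)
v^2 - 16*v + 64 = (v - 8)^2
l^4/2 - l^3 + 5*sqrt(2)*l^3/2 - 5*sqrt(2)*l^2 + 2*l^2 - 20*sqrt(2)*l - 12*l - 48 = (l/2 + sqrt(2))*(l - 4)*(l + 2)*(l + 3*sqrt(2))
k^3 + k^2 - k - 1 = (k - 1)*(k + 1)^2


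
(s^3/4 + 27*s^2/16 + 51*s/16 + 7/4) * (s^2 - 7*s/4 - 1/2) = s^5/4 + 5*s^4/4 + 7*s^3/64 - 299*s^2/64 - 149*s/32 - 7/8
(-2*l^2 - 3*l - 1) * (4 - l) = 2*l^3 - 5*l^2 - 11*l - 4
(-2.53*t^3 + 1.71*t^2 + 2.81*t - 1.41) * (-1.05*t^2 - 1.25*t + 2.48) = 2.6565*t^5 + 1.367*t^4 - 11.3624*t^3 + 2.2088*t^2 + 8.7313*t - 3.4968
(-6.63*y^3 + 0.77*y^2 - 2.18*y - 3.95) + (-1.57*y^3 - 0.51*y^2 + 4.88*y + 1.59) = -8.2*y^3 + 0.26*y^2 + 2.7*y - 2.36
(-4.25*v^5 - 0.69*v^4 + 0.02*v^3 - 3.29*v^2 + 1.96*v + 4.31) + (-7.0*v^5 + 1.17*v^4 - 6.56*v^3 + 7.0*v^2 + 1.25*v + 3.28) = -11.25*v^5 + 0.48*v^4 - 6.54*v^3 + 3.71*v^2 + 3.21*v + 7.59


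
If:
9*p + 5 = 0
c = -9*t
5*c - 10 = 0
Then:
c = 2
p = -5/9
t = -2/9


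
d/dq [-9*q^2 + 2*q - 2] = 2 - 18*q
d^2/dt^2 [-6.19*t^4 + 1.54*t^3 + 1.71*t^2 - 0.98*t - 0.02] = -74.28*t^2 + 9.24*t + 3.42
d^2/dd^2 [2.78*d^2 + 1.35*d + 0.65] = 5.56000000000000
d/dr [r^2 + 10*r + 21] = 2*r + 10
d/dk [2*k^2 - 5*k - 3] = 4*k - 5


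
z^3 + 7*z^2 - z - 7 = (z - 1)*(z + 1)*(z + 7)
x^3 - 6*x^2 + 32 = (x - 4)^2*(x + 2)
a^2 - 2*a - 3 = (a - 3)*(a + 1)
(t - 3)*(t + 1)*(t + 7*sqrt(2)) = t^3 - 2*t^2 + 7*sqrt(2)*t^2 - 14*sqrt(2)*t - 3*t - 21*sqrt(2)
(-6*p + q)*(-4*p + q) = 24*p^2 - 10*p*q + q^2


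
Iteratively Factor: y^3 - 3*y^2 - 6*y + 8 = (y + 2)*(y^2 - 5*y + 4) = (y - 4)*(y + 2)*(y - 1)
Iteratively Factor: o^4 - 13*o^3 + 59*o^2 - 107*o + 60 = (o - 3)*(o^3 - 10*o^2 + 29*o - 20) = (o - 3)*(o - 1)*(o^2 - 9*o + 20) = (o - 4)*(o - 3)*(o - 1)*(o - 5)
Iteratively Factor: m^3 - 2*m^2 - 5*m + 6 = (m + 2)*(m^2 - 4*m + 3) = (m - 3)*(m + 2)*(m - 1)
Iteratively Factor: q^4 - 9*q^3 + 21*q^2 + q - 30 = (q - 3)*(q^3 - 6*q^2 + 3*q + 10) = (q - 5)*(q - 3)*(q^2 - q - 2) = (q - 5)*(q - 3)*(q - 2)*(q + 1)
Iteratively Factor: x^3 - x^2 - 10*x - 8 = (x + 1)*(x^2 - 2*x - 8) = (x - 4)*(x + 1)*(x + 2)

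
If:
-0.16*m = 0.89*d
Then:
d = -0.179775280898876*m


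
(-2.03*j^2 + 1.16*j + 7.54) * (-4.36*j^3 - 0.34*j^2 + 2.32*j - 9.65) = 8.8508*j^5 - 4.3674*j^4 - 37.9784*j^3 + 19.7171*j^2 + 6.2988*j - 72.761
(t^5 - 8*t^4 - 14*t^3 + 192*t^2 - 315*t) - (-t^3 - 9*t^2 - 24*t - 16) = t^5 - 8*t^4 - 13*t^3 + 201*t^2 - 291*t + 16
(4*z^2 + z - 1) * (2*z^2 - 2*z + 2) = 8*z^4 - 6*z^3 + 4*z^2 + 4*z - 2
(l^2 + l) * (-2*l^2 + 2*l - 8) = -2*l^4 - 6*l^2 - 8*l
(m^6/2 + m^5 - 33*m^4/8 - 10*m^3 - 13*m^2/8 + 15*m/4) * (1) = m^6/2 + m^5 - 33*m^4/8 - 10*m^3 - 13*m^2/8 + 15*m/4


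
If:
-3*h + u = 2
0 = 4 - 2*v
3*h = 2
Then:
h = 2/3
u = 4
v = 2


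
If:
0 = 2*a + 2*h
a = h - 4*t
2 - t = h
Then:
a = -4/3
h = 4/3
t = 2/3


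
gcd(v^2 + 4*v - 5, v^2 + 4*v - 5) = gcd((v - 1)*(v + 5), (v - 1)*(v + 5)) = v^2 + 4*v - 5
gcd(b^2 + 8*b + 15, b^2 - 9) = b + 3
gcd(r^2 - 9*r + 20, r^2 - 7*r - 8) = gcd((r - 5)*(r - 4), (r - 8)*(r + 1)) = 1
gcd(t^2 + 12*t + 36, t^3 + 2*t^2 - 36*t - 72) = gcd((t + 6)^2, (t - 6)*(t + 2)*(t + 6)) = t + 6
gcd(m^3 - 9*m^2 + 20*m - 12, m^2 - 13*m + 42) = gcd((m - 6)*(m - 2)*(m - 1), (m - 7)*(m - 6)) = m - 6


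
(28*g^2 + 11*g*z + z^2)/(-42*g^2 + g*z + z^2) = (4*g + z)/(-6*g + z)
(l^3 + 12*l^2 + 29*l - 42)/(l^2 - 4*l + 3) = (l^2 + 13*l + 42)/(l - 3)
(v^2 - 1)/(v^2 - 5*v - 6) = (v - 1)/(v - 6)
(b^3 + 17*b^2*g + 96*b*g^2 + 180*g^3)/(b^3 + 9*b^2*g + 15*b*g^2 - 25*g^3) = (b^2 + 12*b*g + 36*g^2)/(b^2 + 4*b*g - 5*g^2)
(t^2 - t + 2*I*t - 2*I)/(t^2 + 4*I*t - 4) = (t - 1)/(t + 2*I)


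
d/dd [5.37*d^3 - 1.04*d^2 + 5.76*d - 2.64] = 16.11*d^2 - 2.08*d + 5.76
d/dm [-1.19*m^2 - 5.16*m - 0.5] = -2.38*m - 5.16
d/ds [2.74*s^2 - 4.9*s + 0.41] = 5.48*s - 4.9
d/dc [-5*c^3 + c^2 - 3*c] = -15*c^2 + 2*c - 3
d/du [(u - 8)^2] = 2*u - 16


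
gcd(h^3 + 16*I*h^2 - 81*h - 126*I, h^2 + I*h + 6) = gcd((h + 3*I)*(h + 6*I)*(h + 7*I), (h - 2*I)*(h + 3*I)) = h + 3*I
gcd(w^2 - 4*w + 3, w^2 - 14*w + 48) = 1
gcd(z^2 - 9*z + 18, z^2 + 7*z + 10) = 1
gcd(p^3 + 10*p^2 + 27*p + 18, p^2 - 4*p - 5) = p + 1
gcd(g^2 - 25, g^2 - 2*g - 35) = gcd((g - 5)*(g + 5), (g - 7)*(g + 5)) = g + 5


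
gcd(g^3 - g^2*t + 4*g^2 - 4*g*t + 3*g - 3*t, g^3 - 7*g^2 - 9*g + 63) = g + 3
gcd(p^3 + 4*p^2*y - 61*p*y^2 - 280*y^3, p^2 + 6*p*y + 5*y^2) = p + 5*y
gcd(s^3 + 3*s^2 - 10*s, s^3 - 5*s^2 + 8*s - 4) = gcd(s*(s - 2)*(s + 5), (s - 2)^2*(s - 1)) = s - 2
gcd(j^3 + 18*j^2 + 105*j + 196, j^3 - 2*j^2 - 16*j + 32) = j + 4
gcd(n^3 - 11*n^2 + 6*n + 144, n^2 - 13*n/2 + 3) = n - 6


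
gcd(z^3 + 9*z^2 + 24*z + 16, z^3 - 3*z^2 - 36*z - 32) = z^2 + 5*z + 4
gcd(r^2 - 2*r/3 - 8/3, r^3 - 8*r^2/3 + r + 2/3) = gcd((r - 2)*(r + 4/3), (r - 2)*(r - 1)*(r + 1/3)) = r - 2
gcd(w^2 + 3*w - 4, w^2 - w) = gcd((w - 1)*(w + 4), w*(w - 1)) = w - 1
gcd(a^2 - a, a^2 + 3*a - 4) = a - 1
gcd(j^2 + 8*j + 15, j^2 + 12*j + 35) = j + 5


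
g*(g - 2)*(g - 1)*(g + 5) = g^4 + 2*g^3 - 13*g^2 + 10*g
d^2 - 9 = (d - 3)*(d + 3)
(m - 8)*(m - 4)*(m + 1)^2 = m^4 - 10*m^3 + 9*m^2 + 52*m + 32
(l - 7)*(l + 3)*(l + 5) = l^3 + l^2 - 41*l - 105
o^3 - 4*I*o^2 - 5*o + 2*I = (o - 2*I)*(o - I)^2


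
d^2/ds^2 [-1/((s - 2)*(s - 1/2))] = 4*(-4*(s - 2)^2 - 2*(s - 2)*(2*s - 1) - (2*s - 1)^2)/((s - 2)^3*(2*s - 1)^3)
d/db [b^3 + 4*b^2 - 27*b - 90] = 3*b^2 + 8*b - 27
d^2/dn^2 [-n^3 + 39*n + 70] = -6*n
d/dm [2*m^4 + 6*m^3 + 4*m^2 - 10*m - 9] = 8*m^3 + 18*m^2 + 8*m - 10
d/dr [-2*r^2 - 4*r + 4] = -4*r - 4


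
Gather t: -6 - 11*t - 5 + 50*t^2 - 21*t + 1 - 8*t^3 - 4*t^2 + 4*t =-8*t^3 + 46*t^2 - 28*t - 10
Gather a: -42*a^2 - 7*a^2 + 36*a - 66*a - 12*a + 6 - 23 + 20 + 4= -49*a^2 - 42*a + 7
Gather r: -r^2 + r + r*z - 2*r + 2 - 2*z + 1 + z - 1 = -r^2 + r*(z - 1) - z + 2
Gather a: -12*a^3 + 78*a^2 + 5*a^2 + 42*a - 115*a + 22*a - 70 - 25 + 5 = -12*a^3 + 83*a^2 - 51*a - 90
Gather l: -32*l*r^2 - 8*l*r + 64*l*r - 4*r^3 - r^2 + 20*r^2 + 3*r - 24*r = l*(-32*r^2 + 56*r) - 4*r^3 + 19*r^2 - 21*r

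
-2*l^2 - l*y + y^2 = (-2*l + y)*(l + y)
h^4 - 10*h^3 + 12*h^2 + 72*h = h*(h - 6)^2*(h + 2)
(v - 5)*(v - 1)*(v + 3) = v^3 - 3*v^2 - 13*v + 15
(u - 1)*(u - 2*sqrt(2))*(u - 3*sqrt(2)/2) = u^3 - 7*sqrt(2)*u^2/2 - u^2 + 7*sqrt(2)*u/2 + 6*u - 6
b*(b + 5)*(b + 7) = b^3 + 12*b^2 + 35*b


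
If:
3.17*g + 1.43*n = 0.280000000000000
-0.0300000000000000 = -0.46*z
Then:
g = 0.0883280757097792 - 0.451104100946372*n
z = 0.07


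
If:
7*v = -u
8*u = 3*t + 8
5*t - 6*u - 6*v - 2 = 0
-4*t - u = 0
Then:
No Solution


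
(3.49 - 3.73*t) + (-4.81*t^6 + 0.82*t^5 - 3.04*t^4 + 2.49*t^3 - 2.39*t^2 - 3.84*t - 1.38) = -4.81*t^6 + 0.82*t^5 - 3.04*t^4 + 2.49*t^3 - 2.39*t^2 - 7.57*t + 2.11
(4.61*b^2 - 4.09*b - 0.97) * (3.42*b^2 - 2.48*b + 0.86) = 15.7662*b^4 - 25.4206*b^3 + 10.7904*b^2 - 1.1118*b - 0.8342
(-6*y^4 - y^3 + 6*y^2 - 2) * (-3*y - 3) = 18*y^5 + 21*y^4 - 15*y^3 - 18*y^2 + 6*y + 6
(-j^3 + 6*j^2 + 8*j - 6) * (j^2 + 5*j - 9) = -j^5 + j^4 + 47*j^3 - 20*j^2 - 102*j + 54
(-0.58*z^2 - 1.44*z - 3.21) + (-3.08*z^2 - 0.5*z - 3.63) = -3.66*z^2 - 1.94*z - 6.84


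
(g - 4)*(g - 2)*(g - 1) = g^3 - 7*g^2 + 14*g - 8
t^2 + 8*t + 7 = (t + 1)*(t + 7)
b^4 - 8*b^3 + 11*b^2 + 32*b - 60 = (b - 5)*(b - 3)*(b - 2)*(b + 2)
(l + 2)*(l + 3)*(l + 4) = l^3 + 9*l^2 + 26*l + 24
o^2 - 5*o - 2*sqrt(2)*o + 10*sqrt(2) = (o - 5)*(o - 2*sqrt(2))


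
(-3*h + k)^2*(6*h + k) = 54*h^3 - 27*h^2*k + k^3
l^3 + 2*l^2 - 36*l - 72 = (l - 6)*(l + 2)*(l + 6)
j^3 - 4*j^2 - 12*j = j*(j - 6)*(j + 2)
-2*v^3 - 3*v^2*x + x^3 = (-2*v + x)*(v + x)^2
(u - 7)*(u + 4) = u^2 - 3*u - 28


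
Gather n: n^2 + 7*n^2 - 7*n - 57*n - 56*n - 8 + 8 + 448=8*n^2 - 120*n + 448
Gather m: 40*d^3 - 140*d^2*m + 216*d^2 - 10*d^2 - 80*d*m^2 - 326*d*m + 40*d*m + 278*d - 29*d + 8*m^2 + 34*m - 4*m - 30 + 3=40*d^3 + 206*d^2 + 249*d + m^2*(8 - 80*d) + m*(-140*d^2 - 286*d + 30) - 27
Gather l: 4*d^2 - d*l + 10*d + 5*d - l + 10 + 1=4*d^2 + 15*d + l*(-d - 1) + 11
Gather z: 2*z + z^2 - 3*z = z^2 - z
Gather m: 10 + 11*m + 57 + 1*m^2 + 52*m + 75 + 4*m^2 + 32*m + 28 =5*m^2 + 95*m + 170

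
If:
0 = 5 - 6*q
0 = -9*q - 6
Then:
No Solution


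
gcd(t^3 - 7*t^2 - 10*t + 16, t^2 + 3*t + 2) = t + 2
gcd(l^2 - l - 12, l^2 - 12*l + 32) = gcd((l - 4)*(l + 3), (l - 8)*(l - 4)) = l - 4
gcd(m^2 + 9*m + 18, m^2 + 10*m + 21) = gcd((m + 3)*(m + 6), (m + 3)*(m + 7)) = m + 3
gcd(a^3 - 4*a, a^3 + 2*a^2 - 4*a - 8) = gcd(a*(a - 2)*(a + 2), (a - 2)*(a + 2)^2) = a^2 - 4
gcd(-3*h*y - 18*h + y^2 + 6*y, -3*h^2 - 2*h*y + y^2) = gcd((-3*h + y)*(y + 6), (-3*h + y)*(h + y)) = -3*h + y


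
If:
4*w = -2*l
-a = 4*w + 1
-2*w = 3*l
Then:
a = -1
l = 0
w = 0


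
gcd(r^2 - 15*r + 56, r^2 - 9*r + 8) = r - 8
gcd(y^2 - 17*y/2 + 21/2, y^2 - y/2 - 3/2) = y - 3/2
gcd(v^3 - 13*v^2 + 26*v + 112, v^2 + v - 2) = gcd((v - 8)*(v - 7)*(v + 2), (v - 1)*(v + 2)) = v + 2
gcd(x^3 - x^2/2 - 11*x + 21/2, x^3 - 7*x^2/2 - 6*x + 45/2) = x - 3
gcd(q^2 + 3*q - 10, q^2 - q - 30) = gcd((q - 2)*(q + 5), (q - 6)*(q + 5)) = q + 5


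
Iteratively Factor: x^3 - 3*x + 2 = (x - 1)*(x^2 + x - 2) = (x - 1)^2*(x + 2)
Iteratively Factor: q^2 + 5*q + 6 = (q + 2)*(q + 3)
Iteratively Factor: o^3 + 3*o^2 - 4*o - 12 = (o - 2)*(o^2 + 5*o + 6) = (o - 2)*(o + 2)*(o + 3)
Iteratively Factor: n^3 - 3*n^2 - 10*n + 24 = (n + 3)*(n^2 - 6*n + 8) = (n - 2)*(n + 3)*(n - 4)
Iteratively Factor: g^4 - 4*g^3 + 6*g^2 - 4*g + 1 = (g - 1)*(g^3 - 3*g^2 + 3*g - 1) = (g - 1)^2*(g^2 - 2*g + 1) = (g - 1)^3*(g - 1)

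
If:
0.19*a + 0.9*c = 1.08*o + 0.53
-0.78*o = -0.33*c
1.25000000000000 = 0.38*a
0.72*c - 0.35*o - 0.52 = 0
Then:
No Solution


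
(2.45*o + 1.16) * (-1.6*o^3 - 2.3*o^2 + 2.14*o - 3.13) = -3.92*o^4 - 7.491*o^3 + 2.575*o^2 - 5.1861*o - 3.6308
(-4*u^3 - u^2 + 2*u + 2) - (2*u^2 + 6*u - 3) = -4*u^3 - 3*u^2 - 4*u + 5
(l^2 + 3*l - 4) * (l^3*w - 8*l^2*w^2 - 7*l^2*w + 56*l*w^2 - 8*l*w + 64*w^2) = l^5*w - 8*l^4*w^2 - 4*l^4*w + 32*l^3*w^2 - 33*l^3*w + 264*l^2*w^2 + 4*l^2*w - 32*l*w^2 + 32*l*w - 256*w^2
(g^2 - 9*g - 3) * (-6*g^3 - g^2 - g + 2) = -6*g^5 + 53*g^4 + 26*g^3 + 14*g^2 - 15*g - 6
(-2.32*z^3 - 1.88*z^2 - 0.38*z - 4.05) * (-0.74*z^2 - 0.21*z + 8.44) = 1.7168*z^5 + 1.8784*z^4 - 18.9048*z^3 - 12.7904*z^2 - 2.3567*z - 34.182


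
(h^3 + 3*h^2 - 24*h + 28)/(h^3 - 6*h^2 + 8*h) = (h^2 + 5*h - 14)/(h*(h - 4))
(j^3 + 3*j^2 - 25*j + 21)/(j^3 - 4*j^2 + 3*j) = (j + 7)/j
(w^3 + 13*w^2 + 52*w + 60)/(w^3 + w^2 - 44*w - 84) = (w + 5)/(w - 7)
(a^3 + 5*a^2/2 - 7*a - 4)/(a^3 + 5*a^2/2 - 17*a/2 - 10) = (2*a^2 - 3*a - 2)/(2*a^2 - 3*a - 5)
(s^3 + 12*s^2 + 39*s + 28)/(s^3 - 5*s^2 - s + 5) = (s^2 + 11*s + 28)/(s^2 - 6*s + 5)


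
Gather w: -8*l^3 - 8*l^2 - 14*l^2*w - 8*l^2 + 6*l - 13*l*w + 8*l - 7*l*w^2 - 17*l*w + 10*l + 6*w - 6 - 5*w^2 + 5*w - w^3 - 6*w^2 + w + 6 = -8*l^3 - 16*l^2 + 24*l - w^3 + w^2*(-7*l - 11) + w*(-14*l^2 - 30*l + 12)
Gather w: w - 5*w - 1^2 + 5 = 4 - 4*w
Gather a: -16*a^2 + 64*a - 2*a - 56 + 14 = -16*a^2 + 62*a - 42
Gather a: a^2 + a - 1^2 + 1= a^2 + a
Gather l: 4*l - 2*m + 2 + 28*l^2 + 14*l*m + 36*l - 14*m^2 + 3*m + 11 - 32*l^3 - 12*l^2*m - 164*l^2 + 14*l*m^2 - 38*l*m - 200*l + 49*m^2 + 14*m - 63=-32*l^3 + l^2*(-12*m - 136) + l*(14*m^2 - 24*m - 160) + 35*m^2 + 15*m - 50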